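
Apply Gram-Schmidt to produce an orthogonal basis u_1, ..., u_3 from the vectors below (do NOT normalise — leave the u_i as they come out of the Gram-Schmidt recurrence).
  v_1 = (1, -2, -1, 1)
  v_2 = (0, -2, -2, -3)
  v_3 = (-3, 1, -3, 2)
Orthogonal basis:
  u_1 = (1, -2, -1, 1)
  u_2 = (-3/7, -8/7, -11/7, -24/7)
  u_3 = (-168/55, 47/55, -16/5, 86/55)

Apply the Gram-Schmidt recurrence
  u_1 = v_1
  u_i = v_i − Σ_{j<i} ((v_i · u_j) / (u_j · u_j)) · u_j.

Step by step this gives:
  u_1 = (1, -2, -1, 1)
  u_2 = (-3/7, -8/7, -11/7, -24/7)
  u_3 = (-168/55, 47/55, -16/5, 86/55)

Orthogonality check:
  u_2 · u_1 = 0 (should be 0)
  u_3 · u_1 = 0 (should be 0)
  u_3 · u_2 = 0 (should be 0)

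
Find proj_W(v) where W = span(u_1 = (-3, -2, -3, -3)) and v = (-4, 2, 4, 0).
proj_W(v) = (12/31, 8/31, 12/31, 12/31)

Set up U = [u_1 | ... | u_1] ∈ R^(4×1). The projector onto W = col(U) is P = U (U^T U)^(-1) U^T.
Compute U^T U =
  [31],
and U^T v = (-4).
Solve U^T U · c = U^T v for the coefficients: c = (-4/31). The projection is proj_W(v) = U c.
Check: (v - proj_W(v)) · u_1 = 0  (should be 0).
Result: proj_W(v) = (12/31, 8/31, 12/31, 12/31).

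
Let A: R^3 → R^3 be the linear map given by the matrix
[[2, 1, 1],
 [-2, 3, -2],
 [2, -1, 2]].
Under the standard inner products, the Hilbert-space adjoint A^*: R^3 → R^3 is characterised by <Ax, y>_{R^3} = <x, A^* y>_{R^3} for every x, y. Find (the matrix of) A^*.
A^* = A^T =
[[2, -2, 2],
 [1, 3, -1],
 [1, -2, 2]]

For real matrices with standard dot products, the defining identity <Ax, y> = <x, A^* y> gives (Ax)^T y = x^T (A^*) y, i.e. x^T A^T y = x^T (A^*) y. Since this holds for all x, y, we must have A^* = A^T. Therefore
A^* =
[[2, -2, 2],
 [1, 3, -1],
 [1, -2, 2]].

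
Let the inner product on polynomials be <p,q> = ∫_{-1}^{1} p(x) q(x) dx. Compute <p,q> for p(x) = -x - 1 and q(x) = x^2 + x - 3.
<p,q> = 14/3

Expand the product: p(x)·q(x) = -x^3 - 2*x^2 + 2*x + 3.
∫_{-1}^{1} of each monomial x^k gives [2/(k+1) if k even, 0 if k odd]. Integrating term-by-term (or equivalently evaluating the antiderivative F(x) = -x^4/4 - 2*x^3/3 + x^2 + 3*x at the endpoints):
  F(1) − F(−1) = 37/12 − (-19/12) = 14/3.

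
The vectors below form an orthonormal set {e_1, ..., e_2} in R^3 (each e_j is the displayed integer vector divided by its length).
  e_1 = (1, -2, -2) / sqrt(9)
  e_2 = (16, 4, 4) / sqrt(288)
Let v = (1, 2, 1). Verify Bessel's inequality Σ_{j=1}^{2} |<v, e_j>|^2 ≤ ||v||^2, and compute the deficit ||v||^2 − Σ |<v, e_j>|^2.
Σ |<v, e_j>|^2 = 11/2; ||v||^2 = 6; deficit = 1/2

Write each e_j = u_j / sqrt(<u_j, u_j>) where u_j is the displayed integer vector. Then <v, e_j> = <v, u_j> / sqrt(<u_j, u_j>), so |<v, e_j>|^2 = <v, u_j>^2 / <u_j, u_j>.
Coefficients: <v, e_1> = -5/sqrt(9), <v, e_2> = 28/sqrt(288).
Square and sum: Σ |<v, e_j>|^2 = 11/2.
Compute ||v||^2 = v·v = 6.
Deficit = 6 − 11/2 = 1/2 ≥ 0, confirming Bessel's inequality. (The deficit equals ||v − Σ <v,e_j> e_j||^2, the squared distance from v to span{e_j}.)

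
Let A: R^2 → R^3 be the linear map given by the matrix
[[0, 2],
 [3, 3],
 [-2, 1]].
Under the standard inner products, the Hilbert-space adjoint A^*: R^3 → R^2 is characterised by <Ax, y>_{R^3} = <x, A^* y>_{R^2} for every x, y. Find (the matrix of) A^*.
A^* = A^T =
[[0, 3, -2],
 [2, 3, 1]]

For real matrices with standard dot products, the defining identity <Ax, y> = <x, A^* y> gives (Ax)^T y = x^T (A^*) y, i.e. x^T A^T y = x^T (A^*) y. Since this holds for all x, y, we must have A^* = A^T. Therefore
A^* =
[[0, 3, -2],
 [2, 3, 1]].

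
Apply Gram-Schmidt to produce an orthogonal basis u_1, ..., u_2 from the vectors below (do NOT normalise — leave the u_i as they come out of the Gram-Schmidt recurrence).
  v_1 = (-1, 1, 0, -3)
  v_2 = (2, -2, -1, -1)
Orthogonal basis:
  u_1 = (-1, 1, 0, -3)
  u_2 = (21/11, -21/11, -1, -14/11)

Apply the Gram-Schmidt recurrence
  u_1 = v_1
  u_i = v_i − Σ_{j<i} ((v_i · u_j) / (u_j · u_j)) · u_j.

Step by step this gives:
  u_1 = (-1, 1, 0, -3)
  u_2 = (21/11, -21/11, -1, -14/11)

Orthogonality check:
  u_2 · u_1 = 0 (should be 0)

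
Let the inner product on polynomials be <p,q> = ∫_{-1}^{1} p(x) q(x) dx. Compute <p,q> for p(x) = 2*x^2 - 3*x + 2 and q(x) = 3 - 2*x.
<p,q> = 20

Expand the product: p(x)·q(x) = -4*x^3 + 12*x^2 - 13*x + 6.
∫_{-1}^{1} of each monomial x^k gives [2/(k+1) if k even, 0 if k odd]. Integrating term-by-term (or equivalently evaluating the antiderivative F(x) = -x^4 + 4*x^3 - 13*x^2/2 + 6*x at the endpoints):
  F(1) − F(−1) = 5/2 − (-35/2) = 20.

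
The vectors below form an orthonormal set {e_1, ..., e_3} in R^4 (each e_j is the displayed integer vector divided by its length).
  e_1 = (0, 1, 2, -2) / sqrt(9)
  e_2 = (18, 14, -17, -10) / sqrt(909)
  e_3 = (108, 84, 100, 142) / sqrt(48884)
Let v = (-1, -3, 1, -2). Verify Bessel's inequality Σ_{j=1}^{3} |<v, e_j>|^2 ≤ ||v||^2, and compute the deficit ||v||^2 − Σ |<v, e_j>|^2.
Σ |<v, e_j>|^2 = 1286/121; ||v||^2 = 15; deficit = 529/121

Write each e_j = u_j / sqrt(<u_j, u_j>) where u_j is the displayed integer vector. Then <v, e_j> = <v, u_j> / sqrt(<u_j, u_j>), so |<v, e_j>|^2 = <v, u_j>^2 / <u_j, u_j>.
Coefficients: <v, e_1> = 3/sqrt(9), <v, e_2> = -57/sqrt(909), <v, e_3> = -544/sqrt(48884).
Square and sum: Σ |<v, e_j>|^2 = 1286/121.
Compute ||v||^2 = v·v = 15.
Deficit = 15 − 1286/121 = 529/121 ≥ 0, confirming Bessel's inequality. (The deficit equals ||v − Σ <v,e_j> e_j||^2, the squared distance from v to span{e_j}.)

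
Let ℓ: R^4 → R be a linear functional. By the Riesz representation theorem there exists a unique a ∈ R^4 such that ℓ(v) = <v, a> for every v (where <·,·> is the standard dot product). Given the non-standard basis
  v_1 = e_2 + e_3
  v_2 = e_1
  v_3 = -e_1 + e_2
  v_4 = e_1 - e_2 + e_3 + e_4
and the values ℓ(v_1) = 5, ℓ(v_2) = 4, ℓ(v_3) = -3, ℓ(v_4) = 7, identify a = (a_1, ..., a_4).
a = (4, 1, 4, 0)

Write a = (a_1, ..., a_4) in the standard basis. For each basis vector v_i, ℓ(v_i) = <v_i, a> is a linear equation in the a_j's. Collect the n equations into a matrix system V a = ℓ, where row i of V is v_i (expressed in the standard basis). Since V is invertible (lower-triangular with 1s on the diagonal, up to permutation), solve by back-substitution:
  V =
[[0, 1, 1, 0],
 [1, 0, 0, 0],
 [-1, 1, 0, 0],
 [1, -1, 1, 1]]
  V a = (5, 4, -3, 7)
Solving gives a = (4, 1, 4, 0).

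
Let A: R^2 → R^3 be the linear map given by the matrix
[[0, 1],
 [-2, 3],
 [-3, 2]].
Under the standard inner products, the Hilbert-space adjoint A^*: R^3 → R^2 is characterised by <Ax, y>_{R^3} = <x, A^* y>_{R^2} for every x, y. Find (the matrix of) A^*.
A^* = A^T =
[[0, -2, -3],
 [1, 3, 2]]

For real matrices with standard dot products, the defining identity <Ax, y> = <x, A^* y> gives (Ax)^T y = x^T (A^*) y, i.e. x^T A^T y = x^T (A^*) y. Since this holds for all x, y, we must have A^* = A^T. Therefore
A^* =
[[0, -2, -3],
 [1, 3, 2]].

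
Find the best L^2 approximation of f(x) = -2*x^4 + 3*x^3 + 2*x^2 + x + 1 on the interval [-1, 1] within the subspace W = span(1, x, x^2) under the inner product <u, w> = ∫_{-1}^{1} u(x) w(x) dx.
g(x) = 2*x^2/7 + 14*x/5 + 41/35

The best approximation g ∈ W is the orthogonal projection of f onto W. Writing g = a_0 + a_1 x + a_2 x^2, the coefficients solve the normal equations G · a = b where
  G_{ij} = <φ_i, φ_j> and b_i = <f, φ_i>, with φ_0 = 1, φ_1 = x, φ_2 = x^2.
G =
  [2, 0, 2/3]
  [0, 2/3, 0]
  [2/3, 0, 2/5],
b = (38/15, 28/15, 94/105).
Solving gives a_0 = 41/35, a_1 = 14/5, a_2 = 2/7, so
  g(x) = 2*x^2/7 + 14*x/5 + 41/35.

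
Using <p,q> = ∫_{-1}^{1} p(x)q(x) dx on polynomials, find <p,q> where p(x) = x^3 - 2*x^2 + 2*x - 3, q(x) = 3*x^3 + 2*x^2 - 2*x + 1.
<p,q> = -92/7

Expand the product: p(x)·q(x) = 3*x^6 - 4*x^5 - 12*x^2 + 8*x - 3.
∫_{-1}^{1} of each monomial x^k gives [2/(k+1) if k even, 0 if k odd]. Integrating term-by-term (or equivalently evaluating the antiderivative F(x) = 3*x^7/7 - 2*x^6/3 - 4*x^3 + 4*x^2 - 3*x at the endpoints):
  F(1) − F(−1) = -68/21 − (208/21) = -92/7.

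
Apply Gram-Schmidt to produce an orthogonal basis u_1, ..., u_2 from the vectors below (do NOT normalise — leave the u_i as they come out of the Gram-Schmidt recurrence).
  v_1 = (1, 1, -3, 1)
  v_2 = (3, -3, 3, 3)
Orthogonal basis:
  u_1 = (1, 1, -3, 1)
  u_2 = (7/2, -5/2, 3/2, 7/2)

Apply the Gram-Schmidt recurrence
  u_1 = v_1
  u_i = v_i − Σ_{j<i} ((v_i · u_j) / (u_j · u_j)) · u_j.

Step by step this gives:
  u_1 = (1, 1, -3, 1)
  u_2 = (7/2, -5/2, 3/2, 7/2)

Orthogonality check:
  u_2 · u_1 = 0 (should be 0)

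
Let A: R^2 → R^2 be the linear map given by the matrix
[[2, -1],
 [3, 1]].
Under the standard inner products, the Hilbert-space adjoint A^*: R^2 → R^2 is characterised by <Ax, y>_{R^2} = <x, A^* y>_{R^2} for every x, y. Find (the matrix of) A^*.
A^* = A^T =
[[2, 3],
 [-1, 1]]

For real matrices with standard dot products, the defining identity <Ax, y> = <x, A^* y> gives (Ax)^T y = x^T (A^*) y, i.e. x^T A^T y = x^T (A^*) y. Since this holds for all x, y, we must have A^* = A^T. Therefore
A^* =
[[2, 3],
 [-1, 1]].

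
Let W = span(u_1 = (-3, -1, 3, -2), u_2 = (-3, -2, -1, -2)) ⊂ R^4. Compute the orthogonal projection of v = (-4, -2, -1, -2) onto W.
proj_W(v) = (-107/30, -104/45, -83/90, -107/45)

Set up U = [u_1 | ... | u_2] ∈ R^(4×2). The projector onto W = col(U) is P = U (U^T U)^(-1) U^T.
Compute U^T U =
  [23, 12]
  [12, 18],
and U^T v = (15, 21).
Solve U^T U · c = U^T v for the coefficients: c = (1/15, 101/90). The projection is proj_W(v) = U c.
Check: (v - proj_W(v)) · u_1 = 0  (should be 0).
Check: (v - proj_W(v)) · u_2 = 0  (should be 0).
Result: proj_W(v) = (-107/30, -104/45, -83/90, -107/45).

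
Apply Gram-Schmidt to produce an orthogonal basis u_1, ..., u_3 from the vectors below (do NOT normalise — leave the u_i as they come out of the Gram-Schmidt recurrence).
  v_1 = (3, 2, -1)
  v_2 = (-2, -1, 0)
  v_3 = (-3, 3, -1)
Orthogonal basis:
  u_1 = (3, 2, -1)
  u_2 = (-2/7, 1/7, -4/7)
  u_3 = (-4/3, 8/3, 4/3)

Apply the Gram-Schmidt recurrence
  u_1 = v_1
  u_i = v_i − Σ_{j<i} ((v_i · u_j) / (u_j · u_j)) · u_j.

Step by step this gives:
  u_1 = (3, 2, -1)
  u_2 = (-2/7, 1/7, -4/7)
  u_3 = (-4/3, 8/3, 4/3)

Orthogonality check:
  u_2 · u_1 = 0 (should be 0)
  u_3 · u_1 = 0 (should be 0)
  u_3 · u_2 = 0 (should be 0)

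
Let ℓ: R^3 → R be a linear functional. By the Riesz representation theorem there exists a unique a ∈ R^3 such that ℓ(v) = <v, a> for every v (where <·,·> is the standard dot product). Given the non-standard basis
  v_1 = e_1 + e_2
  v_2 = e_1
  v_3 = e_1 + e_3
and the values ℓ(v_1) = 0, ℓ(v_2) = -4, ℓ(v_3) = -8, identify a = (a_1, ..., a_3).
a = (-4, 4, -4)

Write a = (a_1, ..., a_3) in the standard basis. For each basis vector v_i, ℓ(v_i) = <v_i, a> is a linear equation in the a_j's. Collect the n equations into a matrix system V a = ℓ, where row i of V is v_i (expressed in the standard basis). Since V is invertible (lower-triangular with 1s on the diagonal, up to permutation), solve by back-substitution:
  V =
[[1, 1, 0],
 [1, 0, 0],
 [1, 0, 1]]
  V a = (0, -4, -8)
Solving gives a = (-4, 4, -4).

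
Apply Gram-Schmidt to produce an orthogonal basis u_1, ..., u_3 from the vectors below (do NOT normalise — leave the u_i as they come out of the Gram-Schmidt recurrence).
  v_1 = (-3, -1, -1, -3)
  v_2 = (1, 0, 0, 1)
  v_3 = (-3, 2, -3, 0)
Orthogonal basis:
  u_1 = (-3, -1, -1, -3)
  u_2 = (1/10, -3/10, -3/10, 1/10)
  u_3 = (-3/2, 5/2, -5/2, 3/2)

Apply the Gram-Schmidt recurrence
  u_1 = v_1
  u_i = v_i − Σ_{j<i} ((v_i · u_j) / (u_j · u_j)) · u_j.

Step by step this gives:
  u_1 = (-3, -1, -1, -3)
  u_2 = (1/10, -3/10, -3/10, 1/10)
  u_3 = (-3/2, 5/2, -5/2, 3/2)

Orthogonality check:
  u_2 · u_1 = 0 (should be 0)
  u_3 · u_1 = 0 (should be 0)
  u_3 · u_2 = 0 (should be 0)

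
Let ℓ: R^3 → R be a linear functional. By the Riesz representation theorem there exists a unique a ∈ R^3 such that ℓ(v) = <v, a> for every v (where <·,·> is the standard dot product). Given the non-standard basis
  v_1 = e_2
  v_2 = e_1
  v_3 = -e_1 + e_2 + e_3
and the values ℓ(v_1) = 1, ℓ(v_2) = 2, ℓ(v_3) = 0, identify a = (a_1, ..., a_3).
a = (2, 1, 1)

Write a = (a_1, ..., a_3) in the standard basis. For each basis vector v_i, ℓ(v_i) = <v_i, a> is a linear equation in the a_j's. Collect the n equations into a matrix system V a = ℓ, where row i of V is v_i (expressed in the standard basis). Since V is invertible (lower-triangular with 1s on the diagonal, up to permutation), solve by back-substitution:
  V =
[[0, 1, 0],
 [1, 0, 0],
 [-1, 1, 1]]
  V a = (1, 2, 0)
Solving gives a = (2, 1, 1).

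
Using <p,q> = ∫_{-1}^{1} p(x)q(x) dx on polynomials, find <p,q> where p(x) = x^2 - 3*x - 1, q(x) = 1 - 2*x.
<p,q> = 8/3

Expand the product: p(x)·q(x) = -2*x^3 + 7*x^2 - x - 1.
∫_{-1}^{1} of each monomial x^k gives [2/(k+1) if k even, 0 if k odd]. Integrating term-by-term (or equivalently evaluating the antiderivative F(x) = -x^4/2 + 7*x^3/3 - x^2/2 - x at the endpoints):
  F(1) − F(−1) = 1/3 − (-7/3) = 8/3.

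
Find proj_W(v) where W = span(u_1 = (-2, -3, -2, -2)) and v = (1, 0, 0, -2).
proj_W(v) = (-4/21, -2/7, -4/21, -4/21)

Set up U = [u_1 | ... | u_1] ∈ R^(4×1). The projector onto W = col(U) is P = U (U^T U)^(-1) U^T.
Compute U^T U =
  [21],
and U^T v = (2).
Solve U^T U · c = U^T v for the coefficients: c = (2/21). The projection is proj_W(v) = U c.
Check: (v - proj_W(v)) · u_1 = 0  (should be 0).
Result: proj_W(v) = (-4/21, -2/7, -4/21, -4/21).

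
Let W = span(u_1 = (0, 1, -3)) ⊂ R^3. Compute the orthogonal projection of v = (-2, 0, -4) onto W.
proj_W(v) = (0, 6/5, -18/5)

Set up U = [u_1 | ... | u_1] ∈ R^(3×1). The projector onto W = col(U) is P = U (U^T U)^(-1) U^T.
Compute U^T U =
  [10],
and U^T v = (12).
Solve U^T U · c = U^T v for the coefficients: c = (6/5). The projection is proj_W(v) = U c.
Check: (v - proj_W(v)) · u_1 = 0  (should be 0).
Result: proj_W(v) = (0, 6/5, -18/5).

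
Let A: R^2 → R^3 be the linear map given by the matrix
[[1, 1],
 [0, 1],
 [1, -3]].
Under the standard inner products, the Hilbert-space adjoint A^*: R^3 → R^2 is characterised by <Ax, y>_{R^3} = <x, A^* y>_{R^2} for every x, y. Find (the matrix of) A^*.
A^* = A^T =
[[1, 0, 1],
 [1, 1, -3]]

For real matrices with standard dot products, the defining identity <Ax, y> = <x, A^* y> gives (Ax)^T y = x^T (A^*) y, i.e. x^T A^T y = x^T (A^*) y. Since this holds for all x, y, we must have A^* = A^T. Therefore
A^* =
[[1, 0, 1],
 [1, 1, -3]].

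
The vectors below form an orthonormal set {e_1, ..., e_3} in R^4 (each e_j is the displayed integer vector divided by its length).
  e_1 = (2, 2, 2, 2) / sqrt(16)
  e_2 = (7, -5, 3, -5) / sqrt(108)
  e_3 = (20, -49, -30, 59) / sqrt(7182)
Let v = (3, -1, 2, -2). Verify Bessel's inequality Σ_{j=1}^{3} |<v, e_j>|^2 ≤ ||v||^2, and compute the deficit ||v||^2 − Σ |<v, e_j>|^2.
Σ |<v, e_j>|^2 = 4787/266; ||v||^2 = 18; deficit = 1/266

Write each e_j = u_j / sqrt(<u_j, u_j>) where u_j is the displayed integer vector. Then <v, e_j> = <v, u_j> / sqrt(<u_j, u_j>), so |<v, e_j>|^2 = <v, u_j>^2 / <u_j, u_j>.
Coefficients: <v, e_1> = 4/sqrt(16), <v, e_2> = 42/sqrt(108), <v, e_3> = -69/sqrt(7182).
Square and sum: Σ |<v, e_j>|^2 = 4787/266.
Compute ||v||^2 = v·v = 18.
Deficit = 18 − 4787/266 = 1/266 ≥ 0, confirming Bessel's inequality. (The deficit equals ||v − Σ <v,e_j> e_j||^2, the squared distance from v to span{e_j}.)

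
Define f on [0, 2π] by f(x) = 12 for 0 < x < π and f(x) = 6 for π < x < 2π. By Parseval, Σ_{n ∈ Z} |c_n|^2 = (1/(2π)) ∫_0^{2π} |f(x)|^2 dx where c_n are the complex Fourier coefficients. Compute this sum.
Σ |c_n|^2 = 90

Parseval equates the L^2 energy of f (normalised by 1/(2π)) with the ℓ^2 sum of its Fourier coefficients: (1/(2π)) ∫_0^{2π} |f|^2 = Σ |c_n|^2.
Compute the left side: (1/(2π)) [∫_0^π 12^2 dx + ∫_π^{2π} 6^2 dx] = (1/(2π)) · (144π + 36π) = (144 + 36)/2 = 90.
So Σ_{n ∈ Z} |c_n|^2 = 90.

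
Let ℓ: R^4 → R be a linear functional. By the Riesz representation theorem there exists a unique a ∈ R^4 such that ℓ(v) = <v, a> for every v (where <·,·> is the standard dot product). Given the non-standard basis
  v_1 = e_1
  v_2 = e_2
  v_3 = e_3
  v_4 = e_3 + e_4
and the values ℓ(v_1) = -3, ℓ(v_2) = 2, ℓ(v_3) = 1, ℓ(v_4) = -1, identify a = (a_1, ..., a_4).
a = (-3, 2, 1, -2)

Write a = (a_1, ..., a_4) in the standard basis. For each basis vector v_i, ℓ(v_i) = <v_i, a> is a linear equation in the a_j's. Collect the n equations into a matrix system V a = ℓ, where row i of V is v_i (expressed in the standard basis). Since V is invertible (lower-triangular with 1s on the diagonal, up to permutation), solve by back-substitution:
  V =
[[1, 0, 0, 0],
 [0, 1, 0, 0],
 [0, 0, 1, 0],
 [0, 0, 1, 1]]
  V a = (-3, 2, 1, -1)
Solving gives a = (-3, 2, 1, -2).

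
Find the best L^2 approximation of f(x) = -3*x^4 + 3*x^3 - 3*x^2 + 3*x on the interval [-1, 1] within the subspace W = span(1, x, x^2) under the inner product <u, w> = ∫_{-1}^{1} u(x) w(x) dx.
g(x) = -39*x^2/7 + 24*x/5 + 9/35

The best approximation g ∈ W is the orthogonal projection of f onto W. Writing g = a_0 + a_1 x + a_2 x^2, the coefficients solve the normal equations G · a = b where
  G_{ij} = <φ_i, φ_j> and b_i = <f, φ_i>, with φ_0 = 1, φ_1 = x, φ_2 = x^2.
G =
  [2, 0, 2/3]
  [0, 2/3, 0]
  [2/3, 0, 2/5],
b = (-16/5, 16/5, -72/35).
Solving gives a_0 = 9/35, a_1 = 24/5, a_2 = -39/7, so
  g(x) = -39*x^2/7 + 24*x/5 + 9/35.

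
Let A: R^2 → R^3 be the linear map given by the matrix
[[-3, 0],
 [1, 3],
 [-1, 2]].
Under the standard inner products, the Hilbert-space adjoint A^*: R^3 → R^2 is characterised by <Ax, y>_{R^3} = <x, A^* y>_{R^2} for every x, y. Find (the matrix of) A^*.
A^* = A^T =
[[-3, 1, -1],
 [0, 3, 2]]

For real matrices with standard dot products, the defining identity <Ax, y> = <x, A^* y> gives (Ax)^T y = x^T (A^*) y, i.e. x^T A^T y = x^T (A^*) y. Since this holds for all x, y, we must have A^* = A^T. Therefore
A^* =
[[-3, 1, -1],
 [0, 3, 2]].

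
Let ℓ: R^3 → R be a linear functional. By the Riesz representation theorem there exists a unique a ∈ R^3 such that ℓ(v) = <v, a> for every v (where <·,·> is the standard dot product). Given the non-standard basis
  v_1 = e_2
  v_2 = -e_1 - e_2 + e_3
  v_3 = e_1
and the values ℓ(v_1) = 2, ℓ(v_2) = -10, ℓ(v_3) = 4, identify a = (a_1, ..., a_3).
a = (4, 2, -4)

Write a = (a_1, ..., a_3) in the standard basis. For each basis vector v_i, ℓ(v_i) = <v_i, a> is a linear equation in the a_j's. Collect the n equations into a matrix system V a = ℓ, where row i of V is v_i (expressed in the standard basis). Since V is invertible (lower-triangular with 1s on the diagonal, up to permutation), solve by back-substitution:
  V =
[[0, 1, 0],
 [-1, -1, 1],
 [1, 0, 0]]
  V a = (2, -10, 4)
Solving gives a = (4, 2, -4).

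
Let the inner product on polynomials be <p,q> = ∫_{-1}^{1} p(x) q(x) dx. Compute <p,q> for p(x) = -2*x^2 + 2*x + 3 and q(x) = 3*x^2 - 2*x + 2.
<p,q> = 154/15

Expand the product: p(x)·q(x) = -6*x^4 + 10*x^3 + x^2 - 2*x + 6.
∫_{-1}^{1} of each monomial x^k gives [2/(k+1) if k even, 0 if k odd]. Integrating term-by-term (or equivalently evaluating the antiderivative F(x) = -6*x^5/5 + 5*x^4/2 + x^3/3 - x^2 + 6*x at the endpoints):
  F(1) − F(−1) = 199/30 − (-109/30) = 154/15.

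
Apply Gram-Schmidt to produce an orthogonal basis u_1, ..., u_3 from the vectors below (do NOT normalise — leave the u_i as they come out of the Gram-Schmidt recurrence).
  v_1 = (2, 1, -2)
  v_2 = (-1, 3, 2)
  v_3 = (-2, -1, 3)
Orthogonal basis:
  u_1 = (2, 1, -2)
  u_2 = (-1/3, 10/3, 4/3)
  u_3 = (56/117, -14/117, 49/117)

Apply the Gram-Schmidt recurrence
  u_1 = v_1
  u_i = v_i − Σ_{j<i} ((v_i · u_j) / (u_j · u_j)) · u_j.

Step by step this gives:
  u_1 = (2, 1, -2)
  u_2 = (-1/3, 10/3, 4/3)
  u_3 = (56/117, -14/117, 49/117)

Orthogonality check:
  u_2 · u_1 = 0 (should be 0)
  u_3 · u_1 = 0 (should be 0)
  u_3 · u_2 = 0 (should be 0)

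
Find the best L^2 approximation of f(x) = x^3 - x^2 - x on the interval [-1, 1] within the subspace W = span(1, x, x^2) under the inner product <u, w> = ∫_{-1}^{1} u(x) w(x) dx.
g(x) = -x^2 - 2*x/5

The best approximation g ∈ W is the orthogonal projection of f onto W. Writing g = a_0 + a_1 x + a_2 x^2, the coefficients solve the normal equations G · a = b where
  G_{ij} = <φ_i, φ_j> and b_i = <f, φ_i>, with φ_0 = 1, φ_1 = x, φ_2 = x^2.
G =
  [2, 0, 2/3]
  [0, 2/3, 0]
  [2/3, 0, 2/5],
b = (-2/3, -4/15, -2/5).
Solving gives a_0 = 0, a_1 = -2/5, a_2 = -1, so
  g(x) = -x^2 - 2*x/5.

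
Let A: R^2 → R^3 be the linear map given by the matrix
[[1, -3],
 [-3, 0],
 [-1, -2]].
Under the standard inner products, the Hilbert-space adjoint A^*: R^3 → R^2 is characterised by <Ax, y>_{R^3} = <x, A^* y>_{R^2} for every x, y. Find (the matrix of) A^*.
A^* = A^T =
[[1, -3, -1],
 [-3, 0, -2]]

For real matrices with standard dot products, the defining identity <Ax, y> = <x, A^* y> gives (Ax)^T y = x^T (A^*) y, i.e. x^T A^T y = x^T (A^*) y. Since this holds for all x, y, we must have A^* = A^T. Therefore
A^* =
[[1, -3, -1],
 [-3, 0, -2]].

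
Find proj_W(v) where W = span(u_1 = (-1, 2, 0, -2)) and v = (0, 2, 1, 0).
proj_W(v) = (-4/9, 8/9, 0, -8/9)

Set up U = [u_1 | ... | u_1] ∈ R^(4×1). The projector onto W = col(U) is P = U (U^T U)^(-1) U^T.
Compute U^T U =
  [9],
and U^T v = (4).
Solve U^T U · c = U^T v for the coefficients: c = (4/9). The projection is proj_W(v) = U c.
Check: (v - proj_W(v)) · u_1 = 0  (should be 0).
Result: proj_W(v) = (-4/9, 8/9, 0, -8/9).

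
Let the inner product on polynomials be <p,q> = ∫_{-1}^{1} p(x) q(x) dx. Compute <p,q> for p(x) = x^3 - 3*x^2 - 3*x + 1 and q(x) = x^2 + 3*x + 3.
<p,q> = -16/3

Expand the product: p(x)·q(x) = x^5 - 9*x^3 - 17*x^2 - 6*x + 3.
∫_{-1}^{1} of each monomial x^k gives [2/(k+1) if k even, 0 if k odd]. Integrating term-by-term (or equivalently evaluating the antiderivative F(x) = x^6/6 - 9*x^4/4 - 17*x^3/3 - 3*x^2 + 3*x at the endpoints):
  F(1) − F(−1) = -31/4 − (-29/12) = -16/3.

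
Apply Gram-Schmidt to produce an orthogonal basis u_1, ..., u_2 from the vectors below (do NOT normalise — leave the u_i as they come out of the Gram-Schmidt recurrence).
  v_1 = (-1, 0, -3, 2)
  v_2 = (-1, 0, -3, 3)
Orthogonal basis:
  u_1 = (-1, 0, -3, 2)
  u_2 = (1/7, 0, 3/7, 5/7)

Apply the Gram-Schmidt recurrence
  u_1 = v_1
  u_i = v_i − Σ_{j<i} ((v_i · u_j) / (u_j · u_j)) · u_j.

Step by step this gives:
  u_1 = (-1, 0, -3, 2)
  u_2 = (1/7, 0, 3/7, 5/7)

Orthogonality check:
  u_2 · u_1 = 0 (should be 0)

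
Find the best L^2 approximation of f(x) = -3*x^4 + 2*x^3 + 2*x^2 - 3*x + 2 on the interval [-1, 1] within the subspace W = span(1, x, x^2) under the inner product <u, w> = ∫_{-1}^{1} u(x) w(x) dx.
g(x) = -4*x^2/7 - 9*x/5 + 79/35

The best approximation g ∈ W is the orthogonal projection of f onto W. Writing g = a_0 + a_1 x + a_2 x^2, the coefficients solve the normal equations G · a = b where
  G_{ij} = <φ_i, φ_j> and b_i = <f, φ_i>, with φ_0 = 1, φ_1 = x, φ_2 = x^2.
G =
  [2, 0, 2/3]
  [0, 2/3, 0]
  [2/3, 0, 2/5],
b = (62/15, -6/5, 134/105).
Solving gives a_0 = 79/35, a_1 = -9/5, a_2 = -4/7, so
  g(x) = -4*x^2/7 - 9*x/5 + 79/35.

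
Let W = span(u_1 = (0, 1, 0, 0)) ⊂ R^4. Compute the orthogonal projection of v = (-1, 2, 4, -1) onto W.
proj_W(v) = (0, 2, 0, 0)

Set up U = [u_1 | ... | u_1] ∈ R^(4×1). The projector onto W = col(U) is P = U (U^T U)^(-1) U^T.
Compute U^T U =
  [1],
and U^T v = (2).
Solve U^T U · c = U^T v for the coefficients: c = (2). The projection is proj_W(v) = U c.
Check: (v - proj_W(v)) · u_1 = 0  (should be 0).
Result: proj_W(v) = (0, 2, 0, 0).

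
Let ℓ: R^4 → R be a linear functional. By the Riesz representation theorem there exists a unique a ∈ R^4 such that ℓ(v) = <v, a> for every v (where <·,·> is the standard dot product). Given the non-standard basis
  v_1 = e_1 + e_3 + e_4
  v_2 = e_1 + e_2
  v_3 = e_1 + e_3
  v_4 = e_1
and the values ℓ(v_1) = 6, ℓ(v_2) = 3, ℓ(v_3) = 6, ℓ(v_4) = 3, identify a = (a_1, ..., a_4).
a = (3, 0, 3, 0)

Write a = (a_1, ..., a_4) in the standard basis. For each basis vector v_i, ℓ(v_i) = <v_i, a> is a linear equation in the a_j's. Collect the n equations into a matrix system V a = ℓ, where row i of V is v_i (expressed in the standard basis). Since V is invertible (lower-triangular with 1s on the diagonal, up to permutation), solve by back-substitution:
  V =
[[1, 0, 1, 1],
 [1, 1, 0, 0],
 [1, 0, 1, 0],
 [1, 0, 0, 0]]
  V a = (6, 3, 6, 3)
Solving gives a = (3, 0, 3, 0).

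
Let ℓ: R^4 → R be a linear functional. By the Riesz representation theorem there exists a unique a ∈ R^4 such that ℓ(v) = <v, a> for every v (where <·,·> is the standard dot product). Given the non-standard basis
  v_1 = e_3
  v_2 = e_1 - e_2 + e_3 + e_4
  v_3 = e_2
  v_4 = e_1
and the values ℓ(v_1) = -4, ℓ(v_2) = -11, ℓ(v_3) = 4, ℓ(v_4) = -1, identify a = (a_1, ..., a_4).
a = (-1, 4, -4, -2)

Write a = (a_1, ..., a_4) in the standard basis. For each basis vector v_i, ℓ(v_i) = <v_i, a> is a linear equation in the a_j's. Collect the n equations into a matrix system V a = ℓ, where row i of V is v_i (expressed in the standard basis). Since V is invertible (lower-triangular with 1s on the diagonal, up to permutation), solve by back-substitution:
  V =
[[0, 0, 1, 0],
 [1, -1, 1, 1],
 [0, 1, 0, 0],
 [1, 0, 0, 0]]
  V a = (-4, -11, 4, -1)
Solving gives a = (-1, 4, -4, -2).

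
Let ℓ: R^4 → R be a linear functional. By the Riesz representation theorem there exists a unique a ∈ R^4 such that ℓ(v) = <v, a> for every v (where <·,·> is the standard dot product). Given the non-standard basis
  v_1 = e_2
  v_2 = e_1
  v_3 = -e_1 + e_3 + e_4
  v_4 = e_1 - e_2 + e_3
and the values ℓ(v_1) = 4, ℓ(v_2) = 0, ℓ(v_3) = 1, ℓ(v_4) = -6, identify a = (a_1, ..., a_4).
a = (0, 4, -2, 3)

Write a = (a_1, ..., a_4) in the standard basis. For each basis vector v_i, ℓ(v_i) = <v_i, a> is a linear equation in the a_j's. Collect the n equations into a matrix system V a = ℓ, where row i of V is v_i (expressed in the standard basis). Since V is invertible (lower-triangular with 1s on the diagonal, up to permutation), solve by back-substitution:
  V =
[[0, 1, 0, 0],
 [1, 0, 0, 0],
 [-1, 0, 1, 1],
 [1, -1, 1, 0]]
  V a = (4, 0, 1, -6)
Solving gives a = (0, 4, -2, 3).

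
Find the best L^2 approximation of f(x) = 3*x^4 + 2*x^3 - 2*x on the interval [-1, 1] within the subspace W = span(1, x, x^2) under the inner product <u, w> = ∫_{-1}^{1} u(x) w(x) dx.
g(x) = 18*x^2/7 - 4*x/5 - 9/35

The best approximation g ∈ W is the orthogonal projection of f onto W. Writing g = a_0 + a_1 x + a_2 x^2, the coefficients solve the normal equations G · a = b where
  G_{ij} = <φ_i, φ_j> and b_i = <f, φ_i>, with φ_0 = 1, φ_1 = x, φ_2 = x^2.
G =
  [2, 0, 2/3]
  [0, 2/3, 0]
  [2/3, 0, 2/5],
b = (6/5, -8/15, 6/7).
Solving gives a_0 = -9/35, a_1 = -4/5, a_2 = 18/7, so
  g(x) = 18*x^2/7 - 4*x/5 - 9/35.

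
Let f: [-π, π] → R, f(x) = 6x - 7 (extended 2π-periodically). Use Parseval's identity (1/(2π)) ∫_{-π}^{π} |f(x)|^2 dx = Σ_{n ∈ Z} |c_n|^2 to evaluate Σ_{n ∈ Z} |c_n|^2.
Σ |c_n|^2 = 12π^2 + 49

Expand and integrate term by term over [-π, π]:
  ∫ (6x)^2 dx = 36·(2π^3/3); ∫ 2·6·(-7)·x dx = 0 (odd integrand); ∫ (-7)^2 dx = 49·2π.
So (1/(2π)) ∫_{-π}^{π} (6x - 7)^2 dx = 36π^2/3 + 49 = 12π^2 + 49.
Parseval ⇒ Σ |c_n|^2 = 12π^2 + 49.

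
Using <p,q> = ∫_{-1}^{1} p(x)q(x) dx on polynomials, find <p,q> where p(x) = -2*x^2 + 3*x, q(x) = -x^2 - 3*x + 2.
<p,q> = -118/15

Expand the product: p(x)·q(x) = 2*x^4 + 3*x^3 - 13*x^2 + 6*x.
∫_{-1}^{1} of each monomial x^k gives [2/(k+1) if k even, 0 if k odd]. Integrating term-by-term (or equivalently evaluating the antiderivative F(x) = 2*x^5/5 + 3*x^4/4 - 13*x^3/3 + 3*x^2 at the endpoints):
  F(1) − F(−1) = -11/60 − (461/60) = -118/15.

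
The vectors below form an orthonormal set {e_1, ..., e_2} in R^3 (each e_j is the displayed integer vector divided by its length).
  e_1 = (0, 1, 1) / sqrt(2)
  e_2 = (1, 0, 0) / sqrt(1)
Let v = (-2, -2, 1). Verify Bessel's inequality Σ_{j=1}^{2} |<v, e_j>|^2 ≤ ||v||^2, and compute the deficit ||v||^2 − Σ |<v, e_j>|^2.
Σ |<v, e_j>|^2 = 9/2; ||v||^2 = 9; deficit = 9/2

Write each e_j = u_j / sqrt(<u_j, u_j>) where u_j is the displayed integer vector. Then <v, e_j> = <v, u_j> / sqrt(<u_j, u_j>), so |<v, e_j>|^2 = <v, u_j>^2 / <u_j, u_j>.
Coefficients: <v, e_1> = -1/sqrt(2), <v, e_2> = -2/sqrt(1).
Square and sum: Σ |<v, e_j>|^2 = 9/2.
Compute ||v||^2 = v·v = 9.
Deficit = 9 − 9/2 = 9/2 ≥ 0, confirming Bessel's inequality. (The deficit equals ||v − Σ <v,e_j> e_j||^2, the squared distance from v to span{e_j}.)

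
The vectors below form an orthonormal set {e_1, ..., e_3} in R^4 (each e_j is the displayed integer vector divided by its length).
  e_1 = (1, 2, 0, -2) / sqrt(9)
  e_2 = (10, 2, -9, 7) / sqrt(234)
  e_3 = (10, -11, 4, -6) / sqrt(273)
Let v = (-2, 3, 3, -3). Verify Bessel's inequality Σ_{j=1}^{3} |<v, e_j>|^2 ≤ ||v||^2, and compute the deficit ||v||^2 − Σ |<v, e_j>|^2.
Σ |<v, e_j>|^2 = 619/21; ||v||^2 = 31; deficit = 32/21

Write each e_j = u_j / sqrt(<u_j, u_j>) where u_j is the displayed integer vector. Then <v, e_j> = <v, u_j> / sqrt(<u_j, u_j>), so |<v, e_j>|^2 = <v, u_j>^2 / <u_j, u_j>.
Coefficients: <v, e_1> = 10/sqrt(9), <v, e_2> = -62/sqrt(234), <v, e_3> = -23/sqrt(273).
Square and sum: Σ |<v, e_j>|^2 = 619/21.
Compute ||v||^2 = v·v = 31.
Deficit = 31 − 619/21 = 32/21 ≥ 0, confirming Bessel's inequality. (The deficit equals ||v − Σ <v,e_j> e_j||^2, the squared distance from v to span{e_j}.)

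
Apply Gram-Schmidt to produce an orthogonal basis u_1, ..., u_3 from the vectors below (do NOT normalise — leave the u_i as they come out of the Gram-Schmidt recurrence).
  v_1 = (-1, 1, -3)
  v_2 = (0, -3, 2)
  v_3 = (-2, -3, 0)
Orthogonal basis:
  u_1 = (-1, 1, -3)
  u_2 = (-9/11, -24/11, -5/11)
  u_3 = (-28/31, 8/31, 12/31)

Apply the Gram-Schmidt recurrence
  u_1 = v_1
  u_i = v_i − Σ_{j<i} ((v_i · u_j) / (u_j · u_j)) · u_j.

Step by step this gives:
  u_1 = (-1, 1, -3)
  u_2 = (-9/11, -24/11, -5/11)
  u_3 = (-28/31, 8/31, 12/31)

Orthogonality check:
  u_2 · u_1 = 0 (should be 0)
  u_3 · u_1 = 0 (should be 0)
  u_3 · u_2 = 0 (should be 0)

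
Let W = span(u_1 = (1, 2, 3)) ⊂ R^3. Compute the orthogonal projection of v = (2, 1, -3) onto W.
proj_W(v) = (-5/14, -5/7, -15/14)

Set up U = [u_1 | ... | u_1] ∈ R^(3×1). The projector onto W = col(U) is P = U (U^T U)^(-1) U^T.
Compute U^T U =
  [14],
and U^T v = (-5).
Solve U^T U · c = U^T v for the coefficients: c = (-5/14). The projection is proj_W(v) = U c.
Check: (v - proj_W(v)) · u_1 = 0  (should be 0).
Result: proj_W(v) = (-5/14, -5/7, -15/14).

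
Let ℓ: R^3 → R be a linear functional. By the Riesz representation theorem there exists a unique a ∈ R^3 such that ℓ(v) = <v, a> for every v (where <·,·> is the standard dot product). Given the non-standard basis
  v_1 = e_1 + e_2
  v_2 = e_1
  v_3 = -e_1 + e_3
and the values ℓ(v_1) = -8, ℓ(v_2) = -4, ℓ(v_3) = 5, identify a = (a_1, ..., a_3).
a = (-4, -4, 1)

Write a = (a_1, ..., a_3) in the standard basis. For each basis vector v_i, ℓ(v_i) = <v_i, a> is a linear equation in the a_j's. Collect the n equations into a matrix system V a = ℓ, where row i of V is v_i (expressed in the standard basis). Since V is invertible (lower-triangular with 1s on the diagonal, up to permutation), solve by back-substitution:
  V =
[[1, 1, 0],
 [1, 0, 0],
 [-1, 0, 1]]
  V a = (-8, -4, 5)
Solving gives a = (-4, -4, 1).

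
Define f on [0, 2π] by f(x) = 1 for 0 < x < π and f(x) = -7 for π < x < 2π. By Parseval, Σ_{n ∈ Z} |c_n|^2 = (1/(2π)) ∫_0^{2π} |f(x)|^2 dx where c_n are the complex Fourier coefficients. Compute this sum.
Σ |c_n|^2 = 25

Parseval equates the L^2 energy of f (normalised by 1/(2π)) with the ℓ^2 sum of its Fourier coefficients: (1/(2π)) ∫_0^{2π} |f|^2 = Σ |c_n|^2.
Compute the left side: (1/(2π)) [∫_0^π 1^2 dx + ∫_π^{2π} (-7)^2 dx] = (1/(2π)) · (1π + 49π) = (1 + 49)/2 = 25.
So Σ_{n ∈ Z} |c_n|^2 = 25.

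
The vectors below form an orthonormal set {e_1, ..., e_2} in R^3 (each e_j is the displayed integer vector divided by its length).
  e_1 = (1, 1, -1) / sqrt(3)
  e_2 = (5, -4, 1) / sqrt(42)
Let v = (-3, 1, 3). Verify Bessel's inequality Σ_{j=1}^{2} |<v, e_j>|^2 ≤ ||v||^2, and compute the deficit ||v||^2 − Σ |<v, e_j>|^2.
Σ |<v, e_j>|^2 = 101/7; ||v||^2 = 19; deficit = 32/7

Write each e_j = u_j / sqrt(<u_j, u_j>) where u_j is the displayed integer vector. Then <v, e_j> = <v, u_j> / sqrt(<u_j, u_j>), so |<v, e_j>|^2 = <v, u_j>^2 / <u_j, u_j>.
Coefficients: <v, e_1> = -5/sqrt(3), <v, e_2> = -16/sqrt(42).
Square and sum: Σ |<v, e_j>|^2 = 101/7.
Compute ||v||^2 = v·v = 19.
Deficit = 19 − 101/7 = 32/7 ≥ 0, confirming Bessel's inequality. (The deficit equals ||v − Σ <v,e_j> e_j||^2, the squared distance from v to span{e_j}.)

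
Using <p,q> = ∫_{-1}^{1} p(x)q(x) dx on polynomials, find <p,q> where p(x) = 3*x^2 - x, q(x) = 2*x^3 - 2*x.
<p,q> = 8/15

Expand the product: p(x)·q(x) = 6*x^5 - 2*x^4 - 6*x^3 + 2*x^2.
∫_{-1}^{1} of each monomial x^k gives [2/(k+1) if k even, 0 if k odd]. Integrating term-by-term (or equivalently evaluating the antiderivative F(x) = x^6 - 2*x^5/5 - 3*x^4/2 + 2*x^3/3 at the endpoints):
  F(1) − F(−1) = -7/30 − (-23/30) = 8/15.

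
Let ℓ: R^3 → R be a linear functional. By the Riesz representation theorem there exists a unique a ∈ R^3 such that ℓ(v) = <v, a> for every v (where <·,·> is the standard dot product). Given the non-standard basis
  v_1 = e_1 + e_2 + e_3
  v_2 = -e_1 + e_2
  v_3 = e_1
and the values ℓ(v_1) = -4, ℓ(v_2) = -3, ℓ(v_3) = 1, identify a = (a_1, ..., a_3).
a = (1, -2, -3)

Write a = (a_1, ..., a_3) in the standard basis. For each basis vector v_i, ℓ(v_i) = <v_i, a> is a linear equation in the a_j's. Collect the n equations into a matrix system V a = ℓ, where row i of V is v_i (expressed in the standard basis). Since V is invertible (lower-triangular with 1s on the diagonal, up to permutation), solve by back-substitution:
  V =
[[1, 1, 1],
 [-1, 1, 0],
 [1, 0, 0]]
  V a = (-4, -3, 1)
Solving gives a = (1, -2, -3).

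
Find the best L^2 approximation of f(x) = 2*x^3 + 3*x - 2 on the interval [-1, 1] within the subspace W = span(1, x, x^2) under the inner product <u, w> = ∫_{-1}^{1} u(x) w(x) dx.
g(x) = 21*x/5 - 2

The best approximation g ∈ W is the orthogonal projection of f onto W. Writing g = a_0 + a_1 x + a_2 x^2, the coefficients solve the normal equations G · a = b where
  G_{ij} = <φ_i, φ_j> and b_i = <f, φ_i>, with φ_0 = 1, φ_1 = x, φ_2 = x^2.
G =
  [2, 0, 2/3]
  [0, 2/3, 0]
  [2/3, 0, 2/5],
b = (-4, 14/5, -4/3).
Solving gives a_0 = -2, a_1 = 21/5, a_2 = 0, so
  g(x) = 21*x/5 - 2.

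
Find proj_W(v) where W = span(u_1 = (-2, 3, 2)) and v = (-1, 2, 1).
proj_W(v) = (-20/17, 30/17, 20/17)

Set up U = [u_1 | ... | u_1] ∈ R^(3×1). The projector onto W = col(U) is P = U (U^T U)^(-1) U^T.
Compute U^T U =
  [17],
and U^T v = (10).
Solve U^T U · c = U^T v for the coefficients: c = (10/17). The projection is proj_W(v) = U c.
Check: (v - proj_W(v)) · u_1 = 0  (should be 0).
Result: proj_W(v) = (-20/17, 30/17, 20/17).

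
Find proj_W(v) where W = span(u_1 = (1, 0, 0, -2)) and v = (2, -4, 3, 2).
proj_W(v) = (-2/5, 0, 0, 4/5)

Set up U = [u_1 | ... | u_1] ∈ R^(4×1). The projector onto W = col(U) is P = U (U^T U)^(-1) U^T.
Compute U^T U =
  [5],
and U^T v = (-2).
Solve U^T U · c = U^T v for the coefficients: c = (-2/5). The projection is proj_W(v) = U c.
Check: (v - proj_W(v)) · u_1 = 0  (should be 0).
Result: proj_W(v) = (-2/5, 0, 0, 4/5).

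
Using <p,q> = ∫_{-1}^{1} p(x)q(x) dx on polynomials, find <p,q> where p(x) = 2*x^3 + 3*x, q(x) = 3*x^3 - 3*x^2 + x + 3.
<p,q> = 284/35

Expand the product: p(x)·q(x) = 6*x^6 - 6*x^5 + 11*x^4 - 3*x^3 + 3*x^2 + 9*x.
∫_{-1}^{1} of each monomial x^k gives [2/(k+1) if k even, 0 if k odd]. Integrating term-by-term (or equivalently evaluating the antiderivative F(x) = 6*x^7/7 - x^6 + 11*x^5/5 - 3*x^4/4 + x^3 + 9*x^2/2 at the endpoints):
  F(1) − F(−1) = 953/140 − (-183/140) = 284/35.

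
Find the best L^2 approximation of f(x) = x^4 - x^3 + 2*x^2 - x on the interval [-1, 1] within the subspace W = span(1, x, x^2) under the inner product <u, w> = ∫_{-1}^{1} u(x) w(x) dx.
g(x) = 20*x^2/7 - 8*x/5 - 3/35

The best approximation g ∈ W is the orthogonal projection of f onto W. Writing g = a_0 + a_1 x + a_2 x^2, the coefficients solve the normal equations G · a = b where
  G_{ij} = <φ_i, φ_j> and b_i = <f, φ_i>, with φ_0 = 1, φ_1 = x, φ_2 = x^2.
G =
  [2, 0, 2/3]
  [0, 2/3, 0]
  [2/3, 0, 2/5],
b = (26/15, -16/15, 38/35).
Solving gives a_0 = -3/35, a_1 = -8/5, a_2 = 20/7, so
  g(x) = 20*x^2/7 - 8*x/5 - 3/35.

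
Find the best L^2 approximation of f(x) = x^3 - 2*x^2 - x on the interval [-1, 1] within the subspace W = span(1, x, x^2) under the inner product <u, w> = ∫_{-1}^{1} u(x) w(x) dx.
g(x) = -2*x^2 - 2*x/5

The best approximation g ∈ W is the orthogonal projection of f onto W. Writing g = a_0 + a_1 x + a_2 x^2, the coefficients solve the normal equations G · a = b where
  G_{ij} = <φ_i, φ_j> and b_i = <f, φ_i>, with φ_0 = 1, φ_1 = x, φ_2 = x^2.
G =
  [2, 0, 2/3]
  [0, 2/3, 0]
  [2/3, 0, 2/5],
b = (-4/3, -4/15, -4/5).
Solving gives a_0 = 0, a_1 = -2/5, a_2 = -2, so
  g(x) = -2*x^2 - 2*x/5.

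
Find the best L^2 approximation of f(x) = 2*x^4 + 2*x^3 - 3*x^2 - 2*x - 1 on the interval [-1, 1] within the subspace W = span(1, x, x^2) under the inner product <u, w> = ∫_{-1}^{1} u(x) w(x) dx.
g(x) = -9*x^2/7 - 4*x/5 - 41/35

The best approximation g ∈ W is the orthogonal projection of f onto W. Writing g = a_0 + a_1 x + a_2 x^2, the coefficients solve the normal equations G · a = b where
  G_{ij} = <φ_i, φ_j> and b_i = <f, φ_i>, with φ_0 = 1, φ_1 = x, φ_2 = x^2.
G =
  [2, 0, 2/3]
  [0, 2/3, 0]
  [2/3, 0, 2/5],
b = (-16/5, -8/15, -136/105).
Solving gives a_0 = -41/35, a_1 = -4/5, a_2 = -9/7, so
  g(x) = -9*x^2/7 - 4*x/5 - 41/35.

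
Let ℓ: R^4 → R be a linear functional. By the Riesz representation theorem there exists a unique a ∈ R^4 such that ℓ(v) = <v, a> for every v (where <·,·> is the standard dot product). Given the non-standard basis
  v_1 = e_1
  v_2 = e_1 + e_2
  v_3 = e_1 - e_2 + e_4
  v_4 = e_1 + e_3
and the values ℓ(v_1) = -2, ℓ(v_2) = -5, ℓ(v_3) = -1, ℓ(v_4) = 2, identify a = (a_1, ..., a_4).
a = (-2, -3, 4, -2)

Write a = (a_1, ..., a_4) in the standard basis. For each basis vector v_i, ℓ(v_i) = <v_i, a> is a linear equation in the a_j's. Collect the n equations into a matrix system V a = ℓ, where row i of V is v_i (expressed in the standard basis). Since V is invertible (lower-triangular with 1s on the diagonal, up to permutation), solve by back-substitution:
  V =
[[1, 0, 0, 0],
 [1, 1, 0, 0],
 [1, -1, 0, 1],
 [1, 0, 1, 0]]
  V a = (-2, -5, -1, 2)
Solving gives a = (-2, -3, 4, -2).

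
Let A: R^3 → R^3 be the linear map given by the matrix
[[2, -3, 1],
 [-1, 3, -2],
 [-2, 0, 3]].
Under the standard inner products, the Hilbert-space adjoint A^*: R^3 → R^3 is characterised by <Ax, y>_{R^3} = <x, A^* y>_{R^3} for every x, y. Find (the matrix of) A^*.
A^* = A^T =
[[2, -1, -2],
 [-3, 3, 0],
 [1, -2, 3]]

For real matrices with standard dot products, the defining identity <Ax, y> = <x, A^* y> gives (Ax)^T y = x^T (A^*) y, i.e. x^T A^T y = x^T (A^*) y. Since this holds for all x, y, we must have A^* = A^T. Therefore
A^* =
[[2, -1, -2],
 [-3, 3, 0],
 [1, -2, 3]].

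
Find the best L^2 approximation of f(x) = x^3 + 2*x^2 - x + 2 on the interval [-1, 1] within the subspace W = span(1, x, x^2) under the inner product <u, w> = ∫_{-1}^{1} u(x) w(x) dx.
g(x) = 2*x^2 - 2*x/5 + 2

The best approximation g ∈ W is the orthogonal projection of f onto W. Writing g = a_0 + a_1 x + a_2 x^2, the coefficients solve the normal equations G · a = b where
  G_{ij} = <φ_i, φ_j> and b_i = <f, φ_i>, with φ_0 = 1, φ_1 = x, φ_2 = x^2.
G =
  [2, 0, 2/3]
  [0, 2/3, 0]
  [2/3, 0, 2/5],
b = (16/3, -4/15, 32/15).
Solving gives a_0 = 2, a_1 = -2/5, a_2 = 2, so
  g(x) = 2*x^2 - 2*x/5 + 2.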